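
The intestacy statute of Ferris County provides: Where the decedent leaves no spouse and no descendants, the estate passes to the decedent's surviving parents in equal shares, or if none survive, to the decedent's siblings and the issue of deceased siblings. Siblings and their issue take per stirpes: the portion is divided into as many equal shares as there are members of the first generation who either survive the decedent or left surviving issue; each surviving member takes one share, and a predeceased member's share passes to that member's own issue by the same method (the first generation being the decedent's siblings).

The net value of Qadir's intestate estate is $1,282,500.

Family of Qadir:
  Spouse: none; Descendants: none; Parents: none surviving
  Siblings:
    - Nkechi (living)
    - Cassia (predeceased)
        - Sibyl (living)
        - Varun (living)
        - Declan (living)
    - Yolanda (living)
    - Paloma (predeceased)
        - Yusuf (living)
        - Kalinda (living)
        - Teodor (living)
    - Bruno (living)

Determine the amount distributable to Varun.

The entire $1,282,500 passes to the siblings and their issue.
That amount ($1,282,500) is divided into 5 shares of $256,500: Nkechi, Yolanda, and Bruno each take $256,500; Cassia's $256,500 share passes to Cassia's issue; Paloma's $256,500 share passes to Paloma's issue.
Cassia's share ($256,500) is divided into 3 shares of $85,500: Sibyl, Varun, and Declan each take $85,500.
Paloma's share ($256,500) is divided into 3 shares of $85,500: Yusuf, Kalinda, and Teodor each take $85,500.

Varun receives $85,500.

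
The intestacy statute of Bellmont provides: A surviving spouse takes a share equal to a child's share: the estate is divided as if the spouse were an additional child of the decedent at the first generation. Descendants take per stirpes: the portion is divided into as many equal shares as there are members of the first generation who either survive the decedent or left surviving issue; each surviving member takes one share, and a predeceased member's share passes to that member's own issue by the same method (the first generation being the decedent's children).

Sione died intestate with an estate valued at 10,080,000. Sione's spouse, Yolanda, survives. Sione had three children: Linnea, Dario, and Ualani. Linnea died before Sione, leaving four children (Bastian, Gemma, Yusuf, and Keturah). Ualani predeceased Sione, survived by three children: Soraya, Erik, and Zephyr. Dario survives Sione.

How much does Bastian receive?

The spouse counts as an additional share at the children's level, so there are 4 primary shares of 2,520,000. Yolanda takes one such share (2,520,000).
The children's combined portion (7,560,000) is divided into 3 shares of 2,520,000: Dario takes 2,520,000; Linnea's 2,520,000 share passes to Linnea's issue; Ualani's 2,520,000 share passes to Ualani's issue.
Linnea's share (2,520,000) is divided into 4 shares of 630,000: Bastian, Gemma, Yusuf, and Keturah each take 630,000.
Ualani's share (2,520,000) is divided into 3 shares of 840,000: Soraya, Erik, and Zephyr each take 840,000.

Bastian receives 630,000.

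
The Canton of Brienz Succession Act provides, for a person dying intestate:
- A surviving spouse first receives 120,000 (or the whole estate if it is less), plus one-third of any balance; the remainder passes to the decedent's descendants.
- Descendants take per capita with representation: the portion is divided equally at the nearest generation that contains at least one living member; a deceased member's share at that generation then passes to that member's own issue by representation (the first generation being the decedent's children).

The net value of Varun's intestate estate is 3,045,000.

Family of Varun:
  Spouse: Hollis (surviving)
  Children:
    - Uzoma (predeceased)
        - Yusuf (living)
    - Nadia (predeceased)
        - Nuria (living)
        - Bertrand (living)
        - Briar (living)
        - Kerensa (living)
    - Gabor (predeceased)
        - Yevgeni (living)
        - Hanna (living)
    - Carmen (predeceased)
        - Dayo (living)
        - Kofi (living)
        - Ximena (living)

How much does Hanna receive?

Hanna receives 195,000.

Hollis first takes 120,000, leaving a balance of 2,925,000. Hollis then takes one-third of the balance (975,000), for a total of 1,095,000. The remaining 1,950,000 passes to the descendants.
No child survives, so the initial division is made at the grandchildren's generation.
The descendants' portion (1,950,000) is divided into 10 shares of 195,000: Yusuf, Nuria, Bertrand, Briar, Kerensa, Yevgeni, Hanna, Dayo, Kofi, and Ximena each take 195,000.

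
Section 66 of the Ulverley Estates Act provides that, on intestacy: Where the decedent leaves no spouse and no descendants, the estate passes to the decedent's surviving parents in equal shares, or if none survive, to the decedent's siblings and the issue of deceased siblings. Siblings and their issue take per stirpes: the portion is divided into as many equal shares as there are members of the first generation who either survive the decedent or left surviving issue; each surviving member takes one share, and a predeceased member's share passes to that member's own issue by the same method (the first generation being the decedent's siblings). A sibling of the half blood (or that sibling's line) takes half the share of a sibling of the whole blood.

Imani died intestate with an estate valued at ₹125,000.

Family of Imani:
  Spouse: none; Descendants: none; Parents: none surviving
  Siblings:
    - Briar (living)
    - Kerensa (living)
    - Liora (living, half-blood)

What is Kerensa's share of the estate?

The entire ₹125,000 passes to the siblings and their issue.
Counting each half-blood sibling's line as half a unit, there are 5/2 units in ₹125,000, so one unit is ₹50,000. Whole-blood lines (Briar and Kerensa) take ₹50,000 each; half-blood lines (Liora) take ₹25,000 each.

Kerensa receives ₹50,000.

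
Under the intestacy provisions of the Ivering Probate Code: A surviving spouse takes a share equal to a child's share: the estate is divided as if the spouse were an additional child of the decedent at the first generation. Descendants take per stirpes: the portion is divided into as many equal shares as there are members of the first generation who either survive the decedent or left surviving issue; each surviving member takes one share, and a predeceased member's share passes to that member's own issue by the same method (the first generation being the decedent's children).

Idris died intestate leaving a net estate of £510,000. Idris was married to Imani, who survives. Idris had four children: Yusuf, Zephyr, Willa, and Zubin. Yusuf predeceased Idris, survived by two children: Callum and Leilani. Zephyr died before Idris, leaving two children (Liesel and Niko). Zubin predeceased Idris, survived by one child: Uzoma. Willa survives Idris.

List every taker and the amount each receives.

The spouse counts as an additional share at the children's level, so there are 5 primary shares of £102,000. Imani takes one such share (£102,000).
The children's combined portion (£408,000) is divided into 4 shares of £102,000: Willa takes £102,000; Yusuf's £102,000 share passes to Yusuf's issue; Zephyr's £102,000 share passes to Zephyr's issue; Zubin's £102,000 share passes to Zubin's issue.
Yusuf's share (£102,000) is divided into 2 shares of £51,000: Callum and Leilani each take £51,000.
Zephyr's share (£102,000) is divided into 2 shares of £51,000: Liesel and Niko each take £51,000.
Zubin's share (£102,000) passes entirely to Uzoma.

Imani: £102,000; Callum: £51,000; Leilani: £51,000; Liesel: £51,000; Niko: £51,000; Willa: £102,000; Uzoma: £102,000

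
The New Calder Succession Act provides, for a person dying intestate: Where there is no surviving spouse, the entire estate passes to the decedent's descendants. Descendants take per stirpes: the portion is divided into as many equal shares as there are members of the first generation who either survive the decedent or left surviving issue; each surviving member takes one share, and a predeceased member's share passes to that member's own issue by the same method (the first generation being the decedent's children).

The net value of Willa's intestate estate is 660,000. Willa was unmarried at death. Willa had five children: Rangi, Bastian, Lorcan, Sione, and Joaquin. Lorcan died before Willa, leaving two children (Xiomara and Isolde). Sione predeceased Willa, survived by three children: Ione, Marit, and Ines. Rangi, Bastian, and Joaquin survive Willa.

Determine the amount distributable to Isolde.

Isolde receives 66,000.

The entire 660,000 passes to the descendants.
That amount (660,000) is divided into 5 shares of 132,000: Rangi, Bastian, and Joaquin each take 132,000; Lorcan's 132,000 share passes to Lorcan's issue; Sione's 132,000 share passes to Sione's issue.
Lorcan's share (132,000) is divided into 2 shares of 66,000: Xiomara and Isolde each take 66,000.
Sione's share (132,000) is divided into 3 shares of 44,000: Ione, Marit, and Ines each take 44,000.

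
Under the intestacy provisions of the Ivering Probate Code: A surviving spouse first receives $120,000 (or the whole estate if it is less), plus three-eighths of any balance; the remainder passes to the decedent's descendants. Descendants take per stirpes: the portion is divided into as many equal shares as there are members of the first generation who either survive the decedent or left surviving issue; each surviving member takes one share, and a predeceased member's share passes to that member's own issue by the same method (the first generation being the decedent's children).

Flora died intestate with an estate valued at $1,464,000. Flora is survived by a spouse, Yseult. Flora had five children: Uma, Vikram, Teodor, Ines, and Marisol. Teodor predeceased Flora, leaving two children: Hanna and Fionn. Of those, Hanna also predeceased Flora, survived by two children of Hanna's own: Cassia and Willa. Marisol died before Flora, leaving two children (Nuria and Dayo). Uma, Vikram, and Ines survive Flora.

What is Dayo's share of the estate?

Yseult first takes $120,000, leaving a balance of $1,344,000. Yseult then takes three-eighths of the balance ($504,000), for a total of $624,000. The remaining $840,000 passes to the descendants.
The descendants' portion ($840,000) is divided into 5 shares of $168,000: Uma, Vikram, and Ines each take $168,000; Teodor's $168,000 share passes to Teodor's issue; Marisol's $168,000 share passes to Marisol's issue.
Teodor's share ($168,000) is divided into 2 shares of $84,000: Fionn takes $84,000; Hanna's $84,000 share passes to Hanna's issue.
Hanna's share ($84,000) is divided into 2 shares of $42,000: Cassia and Willa each take $42,000.
Marisol's share ($168,000) is divided into 2 shares of $84,000: Nuria and Dayo each take $84,000.

Dayo receives $84,000.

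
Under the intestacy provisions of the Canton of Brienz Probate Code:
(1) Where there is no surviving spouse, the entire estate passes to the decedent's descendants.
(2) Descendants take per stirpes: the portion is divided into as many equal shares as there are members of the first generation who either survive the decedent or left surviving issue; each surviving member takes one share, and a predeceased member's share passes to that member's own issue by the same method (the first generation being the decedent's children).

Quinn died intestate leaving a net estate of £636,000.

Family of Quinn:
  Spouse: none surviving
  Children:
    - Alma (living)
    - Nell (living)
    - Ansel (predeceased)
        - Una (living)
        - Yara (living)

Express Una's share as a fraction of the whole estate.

The entire £636,000 passes to the descendants.
That amount (£636,000) is divided into 3 shares of £212,000: Alma and Nell each take £212,000; Ansel's £212,000 share passes to Ansel's issue.
Ansel's share (£212,000) is divided into 2 shares of £106,000: Una and Yara each take £106,000.

Una receives 1/6 of the estate.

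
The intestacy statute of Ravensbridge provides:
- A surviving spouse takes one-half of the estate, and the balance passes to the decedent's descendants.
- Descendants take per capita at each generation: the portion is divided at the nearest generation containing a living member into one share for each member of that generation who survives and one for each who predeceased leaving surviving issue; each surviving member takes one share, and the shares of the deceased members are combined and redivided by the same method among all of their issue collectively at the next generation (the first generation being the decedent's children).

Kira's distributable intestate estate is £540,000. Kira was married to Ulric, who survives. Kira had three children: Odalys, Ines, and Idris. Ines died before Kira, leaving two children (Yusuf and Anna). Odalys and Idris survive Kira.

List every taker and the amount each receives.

Ulric takes one-half of £540,000 = £270,000. The remaining £270,000 passes to the descendants.
The descendants' portion (£270,000) is divided at the children's generation into 3 shares of £90,000. Odalys and Idris each take £90,000. The remaining share for the deceased Ines (£90,000) is carried to the next generation.
That pool (£90,000) is divided at the grandchildren's generation equally among Yusuf and Anna: £45,000 each.

Ulric: £270,000; Odalys: £90,000; Yusuf: £45,000; Anna: £45,000; Idris: £90,000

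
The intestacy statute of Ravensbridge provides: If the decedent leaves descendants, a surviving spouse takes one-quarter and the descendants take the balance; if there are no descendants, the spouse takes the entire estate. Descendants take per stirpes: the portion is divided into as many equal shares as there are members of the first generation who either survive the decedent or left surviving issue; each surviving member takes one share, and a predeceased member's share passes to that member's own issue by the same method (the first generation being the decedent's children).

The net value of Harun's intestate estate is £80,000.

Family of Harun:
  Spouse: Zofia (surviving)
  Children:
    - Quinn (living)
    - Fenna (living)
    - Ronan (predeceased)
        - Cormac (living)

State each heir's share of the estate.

Zofia takes one-quarter of £80,000 = £20,000. The remaining £60,000 passes to the descendants.
The descendants' portion (£60,000) is divided into 3 shares of £20,000: Quinn and Fenna each take £20,000; Ronan's £20,000 share passes to Ronan's issue.
Ronan's share (£20,000) passes entirely to Cormac.

Zofia: £20,000; Quinn: £20,000; Fenna: £20,000; Cormac: £20,000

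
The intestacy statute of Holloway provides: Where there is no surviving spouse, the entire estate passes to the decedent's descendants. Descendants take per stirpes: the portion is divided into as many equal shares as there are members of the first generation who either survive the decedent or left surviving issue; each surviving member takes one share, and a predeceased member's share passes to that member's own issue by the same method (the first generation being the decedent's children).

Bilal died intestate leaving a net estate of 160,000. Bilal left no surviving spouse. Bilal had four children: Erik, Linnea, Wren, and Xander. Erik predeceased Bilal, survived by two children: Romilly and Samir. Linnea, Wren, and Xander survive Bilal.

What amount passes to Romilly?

The entire 160,000 passes to the descendants.
That amount (160,000) is divided into 4 shares of 40,000: Linnea, Wren, and Xander each take 40,000; Erik's 40,000 share passes to Erik's issue.
Erik's share (40,000) is divided into 2 shares of 20,000: Romilly and Samir each take 20,000.

Romilly receives 20,000.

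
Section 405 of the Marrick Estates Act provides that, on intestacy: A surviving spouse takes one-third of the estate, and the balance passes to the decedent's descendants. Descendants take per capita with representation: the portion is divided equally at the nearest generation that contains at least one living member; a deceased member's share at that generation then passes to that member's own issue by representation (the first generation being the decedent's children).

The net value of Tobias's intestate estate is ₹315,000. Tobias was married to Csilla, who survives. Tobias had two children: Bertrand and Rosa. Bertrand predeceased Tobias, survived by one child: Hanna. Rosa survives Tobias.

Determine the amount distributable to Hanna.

Csilla takes one-third of ₹315,000 = ₹105,000. The remaining ₹210,000 passes to the descendants.
The descendants' portion (₹210,000) is divided into 2 shares of ₹105,000: Rosa takes ₹105,000; Bertrand's ₹105,000 share passes to Bertrand's issue.
Bertrand's share (₹105,000) passes entirely to Hanna.

Hanna receives ₹105,000.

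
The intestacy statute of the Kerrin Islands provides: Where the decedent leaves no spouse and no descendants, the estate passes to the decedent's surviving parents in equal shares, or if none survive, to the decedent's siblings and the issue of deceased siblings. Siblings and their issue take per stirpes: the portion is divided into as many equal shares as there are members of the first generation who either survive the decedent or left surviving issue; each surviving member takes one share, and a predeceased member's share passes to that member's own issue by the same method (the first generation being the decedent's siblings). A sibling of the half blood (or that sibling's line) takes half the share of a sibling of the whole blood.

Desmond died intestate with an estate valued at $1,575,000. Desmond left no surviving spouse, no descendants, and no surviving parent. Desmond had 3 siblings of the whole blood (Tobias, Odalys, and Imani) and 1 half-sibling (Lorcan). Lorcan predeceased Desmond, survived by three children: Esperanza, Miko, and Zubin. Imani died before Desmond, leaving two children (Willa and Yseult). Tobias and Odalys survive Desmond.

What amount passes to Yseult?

The entire $1,575,000 passes to the siblings and their issue.
Counting each half-blood sibling's line as half a unit, there are 7/2 units in $1,575,000, so one unit is $450,000. Whole-blood lines (Tobias, Odalys, and Imani) take $450,000 each; half-blood lines (Lorcan) take $225,000 each.
Lorcan's share ($225,000) is divided into 3 shares of $75,000: Esperanza, Miko, and Zubin each take $75,000.
Imani's share ($450,000) is divided into 2 shares of $225,000: Willa and Yseult each take $225,000.

Yseult receives $225,000.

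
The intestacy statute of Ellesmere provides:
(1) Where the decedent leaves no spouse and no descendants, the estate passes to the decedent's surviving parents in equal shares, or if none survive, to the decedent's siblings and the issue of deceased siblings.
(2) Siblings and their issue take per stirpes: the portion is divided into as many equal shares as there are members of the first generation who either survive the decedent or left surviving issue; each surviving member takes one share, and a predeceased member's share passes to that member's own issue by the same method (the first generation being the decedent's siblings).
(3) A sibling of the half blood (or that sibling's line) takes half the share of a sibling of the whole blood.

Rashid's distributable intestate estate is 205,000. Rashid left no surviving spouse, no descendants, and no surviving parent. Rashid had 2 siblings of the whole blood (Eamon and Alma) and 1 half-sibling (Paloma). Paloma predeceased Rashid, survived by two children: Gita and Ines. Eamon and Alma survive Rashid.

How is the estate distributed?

The entire 205,000 passes to the siblings and their issue.
Counting each half-blood sibling's line as half a unit, there are 5/2 units in 205,000, so one unit is 82,000. Whole-blood lines (Eamon and Alma) take 82,000 each; half-blood lines (Paloma) take 41,000 each.
Paloma's share (41,000) is divided into 2 shares of 20,500: Gita and Ines each take 20,500.

Gita: 20,500; Ines: 20,500; Eamon: 82,000; Alma: 82,000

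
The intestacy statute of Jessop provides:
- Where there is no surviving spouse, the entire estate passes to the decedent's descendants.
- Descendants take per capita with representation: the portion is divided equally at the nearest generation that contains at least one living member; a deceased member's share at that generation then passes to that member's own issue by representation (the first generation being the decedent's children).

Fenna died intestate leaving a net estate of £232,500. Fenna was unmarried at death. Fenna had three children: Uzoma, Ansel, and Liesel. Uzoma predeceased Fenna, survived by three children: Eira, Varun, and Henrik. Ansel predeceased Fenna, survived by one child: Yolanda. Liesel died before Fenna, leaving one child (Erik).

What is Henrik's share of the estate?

The entire £232,500 passes to the descendants.
No child survives, so the initial division is made at the grandchildren's generation.
That amount (£232,500) is divided into 5 shares of £46,500: Eira, Varun, Henrik, Yolanda, and Erik each take £46,500.

Henrik receives £46,500.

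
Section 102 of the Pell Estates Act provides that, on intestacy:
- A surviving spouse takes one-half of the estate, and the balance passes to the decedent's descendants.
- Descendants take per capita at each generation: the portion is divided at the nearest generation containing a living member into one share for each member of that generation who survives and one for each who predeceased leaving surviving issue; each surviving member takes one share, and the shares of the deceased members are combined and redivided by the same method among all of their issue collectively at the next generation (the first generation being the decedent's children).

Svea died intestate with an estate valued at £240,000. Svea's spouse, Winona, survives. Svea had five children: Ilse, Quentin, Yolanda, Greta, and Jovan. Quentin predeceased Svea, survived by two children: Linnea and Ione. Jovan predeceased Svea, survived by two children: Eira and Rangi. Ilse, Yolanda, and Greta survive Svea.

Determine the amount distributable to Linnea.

Linnea receives £12,000.

Winona takes one-half of £240,000 = £120,000. The remaining £120,000 passes to the descendants.
The descendants' portion (£120,000) is divided at the children's generation into 5 shares of £24,000. Ilse, Yolanda, and Greta each take £24,000. The 2 shares of the deceased (Quentin and Jovan) are combined into a pool of £48,000.
That pool (£48,000) is divided at the grandchildren's generation equally among Linnea, Ione, Eira, and Rangi: £12,000 each.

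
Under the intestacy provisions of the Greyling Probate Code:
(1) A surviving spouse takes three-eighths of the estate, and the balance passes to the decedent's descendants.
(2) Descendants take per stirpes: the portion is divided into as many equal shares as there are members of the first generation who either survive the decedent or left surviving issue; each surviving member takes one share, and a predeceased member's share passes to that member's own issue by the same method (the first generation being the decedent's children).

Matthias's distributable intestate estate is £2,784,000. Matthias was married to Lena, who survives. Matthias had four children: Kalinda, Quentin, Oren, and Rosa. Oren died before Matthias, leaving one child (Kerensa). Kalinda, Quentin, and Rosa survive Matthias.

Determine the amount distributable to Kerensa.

Lena takes three-eighths of £2,784,000 = £1,044,000. The remaining £1,740,000 passes to the descendants.
The descendants' portion (£1,740,000) is divided into 4 shares of £435,000: Kalinda, Quentin, and Rosa each take £435,000; Oren's £435,000 share passes to Oren's issue.
Oren's share (£435,000) passes entirely to Kerensa.

Kerensa receives £435,000.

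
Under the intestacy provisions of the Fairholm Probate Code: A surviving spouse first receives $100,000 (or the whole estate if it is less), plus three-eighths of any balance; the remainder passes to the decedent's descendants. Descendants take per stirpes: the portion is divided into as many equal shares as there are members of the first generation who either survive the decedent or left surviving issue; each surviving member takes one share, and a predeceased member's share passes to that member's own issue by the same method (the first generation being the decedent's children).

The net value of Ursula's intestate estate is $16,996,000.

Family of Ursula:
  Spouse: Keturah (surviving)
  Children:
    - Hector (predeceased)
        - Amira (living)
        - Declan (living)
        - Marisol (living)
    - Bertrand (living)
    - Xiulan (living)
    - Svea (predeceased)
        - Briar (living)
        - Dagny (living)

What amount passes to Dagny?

Keturah first takes $100,000, leaving a balance of $16,896,000. Keturah then takes three-eighths of the balance ($6,336,000), for a total of $6,436,000. The remaining $10,560,000 passes to the descendants.
The descendants' portion ($10,560,000) is divided into 4 shares of $2,640,000: Bertrand and Xiulan each take $2,640,000; Hector's $2,640,000 share passes to Hector's issue; Svea's $2,640,000 share passes to Svea's issue.
Hector's share ($2,640,000) is divided into 3 shares of $880,000: Amira, Declan, and Marisol each take $880,000.
Svea's share ($2,640,000) is divided into 2 shares of $1,320,000: Briar and Dagny each take $1,320,000.

Dagny receives $1,320,000.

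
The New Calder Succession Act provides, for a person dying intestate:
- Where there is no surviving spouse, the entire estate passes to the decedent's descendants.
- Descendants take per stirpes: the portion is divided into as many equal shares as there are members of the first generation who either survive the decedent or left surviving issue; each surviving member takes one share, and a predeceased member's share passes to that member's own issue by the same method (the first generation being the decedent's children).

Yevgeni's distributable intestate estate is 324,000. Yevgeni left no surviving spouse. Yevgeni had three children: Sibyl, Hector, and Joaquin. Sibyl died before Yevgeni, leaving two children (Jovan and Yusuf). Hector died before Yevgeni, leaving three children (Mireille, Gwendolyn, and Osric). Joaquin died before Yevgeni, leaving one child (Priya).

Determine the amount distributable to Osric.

Osric receives 36,000.

The entire 324,000 passes to the descendants.
That amount (324,000) is divided into 3 shares of 108,000: Sibyl's 108,000 share passes to Sibyl's issue; Hector's 108,000 share passes to Hector's issue; Joaquin's 108,000 share passes to Joaquin's issue.
Sibyl's share (108,000) is divided into 2 shares of 54,000: Jovan and Yusuf each take 54,000.
Hector's share (108,000) is divided into 3 shares of 36,000: Mireille, Gwendolyn, and Osric each take 36,000.
Joaquin's share (108,000) passes entirely to Priya.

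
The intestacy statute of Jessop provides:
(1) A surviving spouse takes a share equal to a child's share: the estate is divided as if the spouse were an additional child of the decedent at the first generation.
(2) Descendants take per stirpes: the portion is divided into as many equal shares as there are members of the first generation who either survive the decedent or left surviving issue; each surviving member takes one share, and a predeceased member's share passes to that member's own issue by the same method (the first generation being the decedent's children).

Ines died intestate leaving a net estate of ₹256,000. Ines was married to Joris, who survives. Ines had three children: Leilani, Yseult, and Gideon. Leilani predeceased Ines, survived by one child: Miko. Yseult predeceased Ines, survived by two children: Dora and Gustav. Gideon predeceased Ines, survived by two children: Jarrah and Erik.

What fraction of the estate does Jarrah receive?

The spouse counts as an additional share at the children's level, so there are 4 primary shares of ₹64,000. Joris takes one such share (₹64,000).
The children's combined portion (₹192,000) is divided into 3 shares of ₹64,000: Leilani's ₹64,000 share passes to Leilani's issue; Yseult's ₹64,000 share passes to Yseult's issue; Gideon's ₹64,000 share passes to Gideon's issue.
Leilani's share (₹64,000) passes entirely to Miko.
Yseult's share (₹64,000) is divided into 2 shares of ₹32,000: Dora and Gustav each take ₹32,000.
Gideon's share (₹64,000) is divided into 2 shares of ₹32,000: Jarrah and Erik each take ₹32,000.

Jarrah receives 1/8 of the estate.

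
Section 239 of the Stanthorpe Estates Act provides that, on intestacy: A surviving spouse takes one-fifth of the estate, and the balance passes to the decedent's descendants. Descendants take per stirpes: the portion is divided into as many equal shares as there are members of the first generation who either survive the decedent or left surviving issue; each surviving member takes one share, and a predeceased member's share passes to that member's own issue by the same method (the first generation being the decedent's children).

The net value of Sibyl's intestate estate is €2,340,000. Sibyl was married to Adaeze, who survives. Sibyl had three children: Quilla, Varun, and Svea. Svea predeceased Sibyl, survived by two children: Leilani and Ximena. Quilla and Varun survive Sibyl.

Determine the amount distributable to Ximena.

Adaeze takes one-fifth of €2,340,000 = €468,000. The remaining €1,872,000 passes to the descendants.
The descendants' portion (€1,872,000) is divided into 3 shares of €624,000: Quilla and Varun each take €624,000; Svea's €624,000 share passes to Svea's issue.
Svea's share (€624,000) is divided into 2 shares of €312,000: Leilani and Ximena each take €312,000.

Ximena receives €312,000.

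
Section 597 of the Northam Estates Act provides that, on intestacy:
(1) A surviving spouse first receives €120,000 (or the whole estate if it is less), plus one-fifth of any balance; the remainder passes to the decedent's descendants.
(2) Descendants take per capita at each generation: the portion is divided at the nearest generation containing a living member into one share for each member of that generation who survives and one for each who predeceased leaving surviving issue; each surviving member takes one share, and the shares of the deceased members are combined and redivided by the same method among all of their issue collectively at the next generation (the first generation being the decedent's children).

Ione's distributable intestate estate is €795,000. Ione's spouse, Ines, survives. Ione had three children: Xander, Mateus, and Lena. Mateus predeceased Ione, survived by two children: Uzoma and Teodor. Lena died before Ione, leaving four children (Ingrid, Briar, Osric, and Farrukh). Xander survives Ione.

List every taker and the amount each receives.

Ines: €255,000; Xander: €180,000; Uzoma: €60,000; Teodor: €60,000; Ingrid: €60,000; Briar: €60,000; Osric: €60,000; Farrukh: €60,000

Ines first takes €120,000, leaving a balance of €675,000. Ines then takes one-fifth of the balance (€135,000), for a total of €255,000. The remaining €540,000 passes to the descendants.
The descendants' portion (€540,000) is divided at the children's generation into 3 shares of €180,000. Xander takes €180,000. The 2 shares of the deceased (Mateus and Lena) are combined into a pool of €360,000.
That pool (€360,000) is divided at the grandchildren's generation equally among Uzoma, Teodor, Ingrid, Briar, Osric, and Farrukh: €60,000 each.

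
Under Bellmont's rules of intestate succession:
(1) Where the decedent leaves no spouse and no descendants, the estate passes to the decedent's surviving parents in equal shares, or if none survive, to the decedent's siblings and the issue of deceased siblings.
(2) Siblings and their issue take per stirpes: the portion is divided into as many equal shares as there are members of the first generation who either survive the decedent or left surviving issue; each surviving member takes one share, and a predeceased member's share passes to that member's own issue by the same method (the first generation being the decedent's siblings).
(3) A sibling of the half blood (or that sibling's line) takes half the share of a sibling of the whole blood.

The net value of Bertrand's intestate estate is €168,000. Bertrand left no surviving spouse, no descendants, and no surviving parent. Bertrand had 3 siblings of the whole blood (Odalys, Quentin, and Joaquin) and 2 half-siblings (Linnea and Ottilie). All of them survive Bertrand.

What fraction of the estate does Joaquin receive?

The entire €168,000 passes to the siblings and their issue.
Counting each half-blood sibling's line as half a unit, there are 4 units in €168,000, so one unit is €42,000. Whole-blood lines (Odalys, Quentin, and Joaquin) take €42,000 each; half-blood lines (Linnea and Ottilie) take €21,000 each.

Joaquin receives 1/4 of the estate.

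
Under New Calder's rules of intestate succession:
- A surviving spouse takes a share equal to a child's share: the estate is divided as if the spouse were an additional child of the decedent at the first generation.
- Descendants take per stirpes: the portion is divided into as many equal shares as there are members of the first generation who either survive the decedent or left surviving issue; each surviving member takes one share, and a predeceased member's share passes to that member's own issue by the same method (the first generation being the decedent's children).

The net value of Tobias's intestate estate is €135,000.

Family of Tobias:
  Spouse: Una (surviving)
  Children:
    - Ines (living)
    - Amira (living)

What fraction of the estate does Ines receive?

Ines receives 1/3 of the estate.

The spouse counts as an additional share at the children's level, so there are 3 primary shares of €45,000. Una takes one such share (€45,000).
The children's combined portion (€90,000) is divided into 2 shares of €45,000: Ines and Amira each take €45,000.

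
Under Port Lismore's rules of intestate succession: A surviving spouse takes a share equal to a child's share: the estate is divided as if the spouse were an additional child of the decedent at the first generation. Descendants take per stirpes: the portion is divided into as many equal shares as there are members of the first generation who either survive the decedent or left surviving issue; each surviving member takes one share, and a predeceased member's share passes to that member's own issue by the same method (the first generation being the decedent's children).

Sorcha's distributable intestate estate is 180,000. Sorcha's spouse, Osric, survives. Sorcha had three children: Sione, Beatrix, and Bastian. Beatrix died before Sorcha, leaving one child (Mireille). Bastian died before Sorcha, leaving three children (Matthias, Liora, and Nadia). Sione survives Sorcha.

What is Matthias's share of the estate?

The spouse counts as an additional share at the children's level, so there are 4 primary shares of 45,000. Osric takes one such share (45,000).
The children's combined portion (135,000) is divided into 3 shares of 45,000: Sione takes 45,000; Beatrix's 45,000 share passes to Beatrix's issue; Bastian's 45,000 share passes to Bastian's issue.
Beatrix's share (45,000) passes entirely to Mireille.
Bastian's share (45,000) is divided into 3 shares of 15,000: Matthias, Liora, and Nadia each take 15,000.

Matthias receives 15,000.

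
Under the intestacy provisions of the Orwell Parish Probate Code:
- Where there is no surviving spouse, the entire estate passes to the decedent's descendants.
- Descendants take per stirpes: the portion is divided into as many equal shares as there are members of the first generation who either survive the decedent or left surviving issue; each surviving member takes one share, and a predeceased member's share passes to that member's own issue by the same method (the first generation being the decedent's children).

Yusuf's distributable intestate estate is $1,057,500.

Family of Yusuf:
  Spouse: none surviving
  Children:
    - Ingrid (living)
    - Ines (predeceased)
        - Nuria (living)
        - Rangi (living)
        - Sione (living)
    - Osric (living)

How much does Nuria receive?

Nuria receives $117,500.

The entire $1,057,500 passes to the descendants.
That amount ($1,057,500) is divided into 3 shares of $352,500: Ingrid and Osric each take $352,500; Ines's $352,500 share passes to Ines's issue.
Ines's share ($352,500) is divided into 3 shares of $117,500: Nuria, Rangi, and Sione each take $117,500.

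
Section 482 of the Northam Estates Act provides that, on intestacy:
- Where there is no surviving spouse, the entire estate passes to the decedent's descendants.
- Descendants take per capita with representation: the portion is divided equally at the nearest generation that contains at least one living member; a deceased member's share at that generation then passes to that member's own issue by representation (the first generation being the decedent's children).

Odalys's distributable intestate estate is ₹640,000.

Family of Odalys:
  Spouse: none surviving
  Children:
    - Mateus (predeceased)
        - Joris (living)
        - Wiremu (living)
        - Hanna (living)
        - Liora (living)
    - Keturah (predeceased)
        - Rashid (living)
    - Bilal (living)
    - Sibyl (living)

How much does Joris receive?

The entire ₹640,000 passes to the descendants.
That amount (₹640,000) is divided into 4 shares of ₹160,000: Bilal and Sibyl each take ₹160,000; Mateus's ₹160,000 share passes to Mateus's issue; Keturah's ₹160,000 share passes to Keturah's issue.
Mateus's share (₹160,000) is divided into 4 shares of ₹40,000: Joris, Wiremu, Hanna, and Liora each take ₹40,000.
Keturah's share (₹160,000) passes entirely to Rashid.

Joris receives ₹40,000.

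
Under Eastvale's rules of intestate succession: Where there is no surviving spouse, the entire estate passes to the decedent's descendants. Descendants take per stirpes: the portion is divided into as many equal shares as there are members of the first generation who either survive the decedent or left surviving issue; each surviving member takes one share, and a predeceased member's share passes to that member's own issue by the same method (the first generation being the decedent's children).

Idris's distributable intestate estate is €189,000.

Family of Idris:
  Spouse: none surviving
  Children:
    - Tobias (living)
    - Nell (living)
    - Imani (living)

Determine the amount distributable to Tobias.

The entire €189,000 passes to the descendants.
That amount (€189,000) is divided into 3 shares of €63,000: Tobias, Nell, and Imani each take €63,000.

Tobias receives €63,000.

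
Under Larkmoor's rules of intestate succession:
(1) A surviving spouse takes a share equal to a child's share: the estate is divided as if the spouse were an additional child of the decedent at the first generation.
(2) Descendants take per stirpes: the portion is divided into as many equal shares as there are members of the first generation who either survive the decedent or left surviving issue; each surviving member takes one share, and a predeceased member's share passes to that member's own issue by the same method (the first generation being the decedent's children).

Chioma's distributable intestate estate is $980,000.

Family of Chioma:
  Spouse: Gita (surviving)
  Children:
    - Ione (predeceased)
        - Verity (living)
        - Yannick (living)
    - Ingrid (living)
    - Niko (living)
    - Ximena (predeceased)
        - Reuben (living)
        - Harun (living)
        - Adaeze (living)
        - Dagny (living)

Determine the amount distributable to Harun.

Harun receives $49,000.

The spouse counts as an additional share at the children's level, so there are 5 primary shares of $196,000. Gita takes one such share ($196,000).
The children's combined portion ($784,000) is divided into 4 shares of $196,000: Ingrid and Niko each take $196,000; Ione's $196,000 share passes to Ione's issue; Ximena's $196,000 share passes to Ximena's issue.
Ione's share ($196,000) is divided into 2 shares of $98,000: Verity and Yannick each take $98,000.
Ximena's share ($196,000) is divided into 4 shares of $49,000: Reuben, Harun, Adaeze, and Dagny each take $49,000.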